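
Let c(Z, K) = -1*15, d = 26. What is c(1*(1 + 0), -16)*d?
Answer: -390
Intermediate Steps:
c(Z, K) = -15
c(1*(1 + 0), -16)*d = -15*26 = -390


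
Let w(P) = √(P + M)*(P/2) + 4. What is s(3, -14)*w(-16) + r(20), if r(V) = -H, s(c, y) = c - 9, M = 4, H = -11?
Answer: -13 + 96*I*√3 ≈ -13.0 + 166.28*I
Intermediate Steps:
s(c, y) = -9 + c
w(P) = 4 + P*√(4 + P)/2 (w(P) = √(P + 4)*(P/2) + 4 = √(4 + P)*(P*(½)) + 4 = √(4 + P)*(P/2) + 4 = P*√(4 + P)/2 + 4 = 4 + P*√(4 + P)/2)
r(V) = 11 (r(V) = -1*(-11) = 11)
s(3, -14)*w(-16) + r(20) = (-9 + 3)*(4 + (½)*(-16)*√(4 - 16)) + 11 = -6*(4 + (½)*(-16)*√(-12)) + 11 = -6*(4 + (½)*(-16)*(2*I*√3)) + 11 = -6*(4 - 16*I*√3) + 11 = (-24 + 96*I*√3) + 11 = -13 + 96*I*√3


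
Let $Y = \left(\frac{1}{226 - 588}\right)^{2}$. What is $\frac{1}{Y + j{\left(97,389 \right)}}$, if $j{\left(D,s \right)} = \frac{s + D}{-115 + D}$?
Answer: $- \frac{131044}{3538187} \approx -0.037037$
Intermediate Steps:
$j{\left(D,s \right)} = \frac{D + s}{-115 + D}$
$Y = \frac{1}{131044}$ ($Y = \left(\frac{1}{-362}\right)^{2} = \left(- \frac{1}{362}\right)^{2} = \frac{1}{131044} \approx 7.631 \cdot 10^{-6}$)
$\frac{1}{Y + j{\left(97,389 \right)}} = \frac{1}{\frac{1}{131044} + \frac{97 + 389}{-115 + 97}} = \frac{1}{\frac{1}{131044} + \frac{1}{-18} \cdot 486} = \frac{1}{\frac{1}{131044} - 27} = \frac{1}{- \frac{3538187}{131044}} = - \frac{131044}{3538187}$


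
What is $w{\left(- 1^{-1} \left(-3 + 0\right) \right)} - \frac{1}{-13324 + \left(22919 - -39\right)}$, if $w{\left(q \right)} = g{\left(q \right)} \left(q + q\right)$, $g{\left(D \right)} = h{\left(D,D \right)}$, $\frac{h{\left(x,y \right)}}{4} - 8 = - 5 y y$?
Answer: $- \frac{8554993}{9634} \approx -888.0$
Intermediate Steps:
$h{\left(x,y \right)} = 32 - 20 y^{2}$ ($h{\left(x,y \right)} = 32 + 4 - 5 y y = 32 + 4 \left(- 5 y^{2}\right) = 32 - 20 y^{2}$)
$g{\left(D \right)} = 32 - 20 D^{2}$
$w{\left(q \right)} = 2 q \left(32 - 20 q^{2}\right)$ ($w{\left(q \right)} = \left(32 - 20 q^{2}\right) \left(q + q\right) = \left(32 - 20 q^{2}\right) 2 q = 2 q \left(32 - 20 q^{2}\right)$)
$w{\left(- 1^{-1} \left(-3 + 0\right) \right)} - \frac{1}{-13324 + \left(22919 - -39\right)} = \left(- 40 \left(- 1^{-1} \left(-3 + 0\right)\right)^{3} + 64 - 1^{-1} \left(-3 + 0\right)\right) - \frac{1}{-13324 + \left(22919 - -39\right)} = \left(- 40 \left(\left(-1\right) 1 \left(-3\right)\right)^{3} + 64 \left(-1\right) 1 \left(-3\right)\right) - \frac{1}{-13324 + \left(22919 + 39\right)} = \left(- 40 \left(\left(-1\right) \left(-3\right)\right)^{3} + 64 \left(\left(-1\right) \left(-3\right)\right)\right) - \frac{1}{-13324 + 22958} = \left(- 40 \cdot 3^{3} + 64 \cdot 3\right) - \frac{1}{9634} = \left(\left(-40\right) 27 + 192\right) - \frac{1}{9634} = \left(-1080 + 192\right) - \frac{1}{9634} = -888 - \frac{1}{9634} = - \frac{8554993}{9634}$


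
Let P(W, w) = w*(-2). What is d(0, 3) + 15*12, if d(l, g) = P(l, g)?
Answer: 174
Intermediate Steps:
P(W, w) = -2*w
d(l, g) = -2*g
d(0, 3) + 15*12 = -2*3 + 15*12 = -6 + 180 = 174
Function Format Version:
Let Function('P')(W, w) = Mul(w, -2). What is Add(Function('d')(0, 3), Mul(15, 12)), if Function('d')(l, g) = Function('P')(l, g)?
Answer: 174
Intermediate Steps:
Function('P')(W, w) = Mul(-2, w)
Function('d')(l, g) = Mul(-2, g)
Add(Function('d')(0, 3), Mul(15, 12)) = Add(Mul(-2, 3), Mul(15, 12)) = Add(-6, 180) = 174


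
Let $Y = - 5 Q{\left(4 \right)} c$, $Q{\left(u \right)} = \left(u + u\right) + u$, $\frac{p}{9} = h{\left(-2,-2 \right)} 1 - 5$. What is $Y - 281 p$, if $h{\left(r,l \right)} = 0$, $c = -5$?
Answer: $12945$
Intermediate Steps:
$p = -45$ ($p = 9 \left(0 \cdot 1 - 5\right) = 9 \left(0 - 5\right) = 9 \left(-5\right) = -45$)
$Q{\left(u \right)} = 3 u$ ($Q{\left(u \right)} = 2 u + u = 3 u$)
$Y = 300$ ($Y = - 5 \cdot 3 \cdot 4 \left(-5\right) = \left(-5\right) 12 \left(-5\right) = \left(-60\right) \left(-5\right) = 300$)
$Y - 281 p = 300 - -12645 = 300 + 12645 = 12945$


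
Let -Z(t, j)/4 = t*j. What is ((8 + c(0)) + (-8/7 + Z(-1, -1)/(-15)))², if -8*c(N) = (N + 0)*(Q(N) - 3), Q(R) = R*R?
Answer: 559504/11025 ≈ 50.749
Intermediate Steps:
Q(R) = R²
Z(t, j) = -4*j*t (Z(t, j) = -4*t*j = -4*j*t)
c(N) = -N*(-3 + N²)/8 (c(N) = -(N + 0)*(N² - 3)/8 = -N*(-3 + N²)/8)
((8 + c(0)) + (-8/7 + Z(-1, -1)/(-15)))² = ((8 + (⅛)*0*(3 - 1*0²)) + (-8/7 - 4*(-1)*(-1)/(-15)))² = ((8 + (⅛)*0*(3 - 1*0)) + (-8*⅐ - 4*(-1/15)))² = ((8 + (⅛)*0*(3 + 0)) + (-8/7 + 4/15))² = ((8 + (⅛)*0*3) - 92/105)² = ((8 + 0) - 92/105)² = (8 - 92/105)² = (748/105)² = 559504/11025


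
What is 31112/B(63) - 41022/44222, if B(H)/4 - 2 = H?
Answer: 170646143/1437215 ≈ 118.73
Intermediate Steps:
B(H) = 8 + 4*H
31112/B(63) - 41022/44222 = 31112/(8 + 4*63) - 41022/44222 = 31112/(8 + 252) - 41022*1/44222 = 31112/260 - 20511/22111 = 31112*(1/260) - 20511/22111 = 7778/65 - 20511/22111 = 170646143/1437215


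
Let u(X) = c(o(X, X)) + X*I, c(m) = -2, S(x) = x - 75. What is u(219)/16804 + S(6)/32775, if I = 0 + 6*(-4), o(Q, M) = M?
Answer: -1257177/3990950 ≈ -0.31501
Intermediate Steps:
S(x) = -75 + x
I = -24 (I = 0 - 24 = -24)
u(X) = -2 - 24*X (u(X) = -2 + X*(-24) = -2 - 24*X)
u(219)/16804 + S(6)/32775 = (-2 - 24*219)/16804 + (-75 + 6)/32775 = (-2 - 5256)*(1/16804) - 69*1/32775 = -5258*1/16804 - 1/475 = -2629/8402 - 1/475 = -1257177/3990950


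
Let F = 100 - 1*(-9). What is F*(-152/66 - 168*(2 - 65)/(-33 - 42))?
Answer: -12897316/825 ≈ -15633.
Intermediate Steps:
F = 109 (F = 100 + 9 = 109)
F*(-152/66 - 168*(2 - 65)/(-33 - 42)) = 109*(-152/66 - 168*(2 - 65)/(-33 - 42)) = 109*(-152*1/66 - 168/((-75/(-63)))) = 109*(-76/33 - 168/((-75*(-1/63)))) = 109*(-76/33 - 168/25/21) = 109*(-76/33 - 168*21/25) = 109*(-76/33 - 3528/25) = 109*(-118324/825) = -12897316/825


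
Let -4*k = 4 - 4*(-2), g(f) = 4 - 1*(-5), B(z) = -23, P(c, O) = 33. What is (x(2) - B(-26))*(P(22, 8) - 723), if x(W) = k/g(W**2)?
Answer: -15640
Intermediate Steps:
g(f) = 9 (g(f) = 4 + 5 = 9)
k = -3 (k = -(4 - 4*(-2))/4 = -(4 + 8)/4 = -1/4*12 = -3)
x(W) = -1/3 (x(W) = -3/9 = -3*1/9 = -1/3)
(x(2) - B(-26))*(P(22, 8) - 723) = (-1/3 - 1*(-23))*(33 - 723) = (-1/3 + 23)*(-690) = (68/3)*(-690) = -15640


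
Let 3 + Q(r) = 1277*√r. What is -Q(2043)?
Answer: 3 - 3831*√227 ≈ -57717.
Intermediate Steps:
Q(r) = -3 + 1277*√r
-Q(2043) = -(-3 + 1277*√2043) = -(-3 + 1277*(3*√227)) = -(-3 + 3831*√227) = 3 - 3831*√227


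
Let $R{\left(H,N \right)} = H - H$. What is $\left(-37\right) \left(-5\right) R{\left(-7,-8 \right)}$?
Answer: $0$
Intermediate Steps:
$R{\left(H,N \right)} = 0$
$\left(-37\right) \left(-5\right) R{\left(-7,-8 \right)} = \left(-37\right) \left(-5\right) 0 = 185 \cdot 0 = 0$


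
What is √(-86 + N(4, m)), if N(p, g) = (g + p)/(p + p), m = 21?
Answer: I*√1326/4 ≈ 9.1036*I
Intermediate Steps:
N(p, g) = (g + p)/(2*p) (N(p, g) = (g + p)/((2*p)) = (g + p)*(1/(2*p)) = (g + p)/(2*p))
√(-86 + N(4, m)) = √(-86 + (½)*(21 + 4)/4) = √(-86 + (½)*(¼)*25) = √(-86 + 25/8) = √(-663/8) = I*√1326/4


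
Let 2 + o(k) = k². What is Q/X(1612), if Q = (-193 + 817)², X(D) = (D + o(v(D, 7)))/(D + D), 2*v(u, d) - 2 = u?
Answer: 1255348224/652859 ≈ 1922.8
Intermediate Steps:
v(u, d) = 1 + u/2
o(k) = -2 + k²
X(D) = (-2 + D + (1 + D/2)²)/(2*D) (X(D) = (D + (-2 + (1 + D/2)²))/(D + D) = (-2 + D + (1 + D/2)²)/((2*D)) = (-2 + D + (1 + D/2)²)*(1/(2*D)) = (-2 + D + (1 + D/2)²)/(2*D))
Q = 389376 (Q = 624² = 389376)
Q/X(1612) = 389376/(1 - ½/1612 + (⅛)*1612) = 389376/(1 - ½*1/1612 + 403/2) = 389376/(1 - 1/3224 + 403/2) = 389376/(652859/3224) = 389376*(3224/652859) = 1255348224/652859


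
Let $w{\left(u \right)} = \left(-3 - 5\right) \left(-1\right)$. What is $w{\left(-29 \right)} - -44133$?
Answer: $44141$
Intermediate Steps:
$w{\left(u \right)} = 8$ ($w{\left(u \right)} = \left(-8\right) \left(-1\right) = 8$)
$w{\left(-29 \right)} - -44133 = 8 - -44133 = 8 + 44133 = 44141$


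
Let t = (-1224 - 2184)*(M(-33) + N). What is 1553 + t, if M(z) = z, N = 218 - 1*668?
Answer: 1647617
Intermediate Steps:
N = -450 (N = 218 - 668 = -450)
t = 1646064 (t = (-1224 - 2184)*(-33 - 450) = -3408*(-483) = 1646064)
1553 + t = 1553 + 1646064 = 1647617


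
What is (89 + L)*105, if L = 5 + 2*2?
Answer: 10290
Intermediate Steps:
L = 9 (L = 5 + 4 = 9)
(89 + L)*105 = (89 + 9)*105 = 98*105 = 10290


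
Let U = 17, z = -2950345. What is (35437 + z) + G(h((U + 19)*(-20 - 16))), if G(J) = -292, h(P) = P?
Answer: -2915200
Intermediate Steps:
(35437 + z) + G(h((U + 19)*(-20 - 16))) = (35437 - 2950345) - 292 = -2914908 - 292 = -2915200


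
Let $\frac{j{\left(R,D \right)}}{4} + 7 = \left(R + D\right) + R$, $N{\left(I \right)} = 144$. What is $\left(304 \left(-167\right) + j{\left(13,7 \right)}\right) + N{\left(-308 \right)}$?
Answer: $-50520$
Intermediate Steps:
$j{\left(R,D \right)} = -28 + 4 D + 8 R$ ($j{\left(R,D \right)} = -28 + 4 \left(\left(R + D\right) + R\right) = -28 + 4 \left(\left(D + R\right) + R\right) = -28 + 4 \left(D + 2 R\right) = -28 + \left(4 D + 8 R\right) = -28 + 4 D + 8 R$)
$\left(304 \left(-167\right) + j{\left(13,7 \right)}\right) + N{\left(-308 \right)} = \left(304 \left(-167\right) + \left(-28 + 4 \cdot 7 + 8 \cdot 13\right)\right) + 144 = \left(-50768 + \left(-28 + 28 + 104\right)\right) + 144 = \left(-50768 + 104\right) + 144 = -50664 + 144 = -50520$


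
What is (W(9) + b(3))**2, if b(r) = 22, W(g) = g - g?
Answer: 484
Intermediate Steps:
W(g) = 0
(W(9) + b(3))**2 = (0 + 22)**2 = 22**2 = 484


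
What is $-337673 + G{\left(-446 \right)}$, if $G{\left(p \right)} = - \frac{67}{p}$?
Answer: $- \frac{150602091}{446} \approx -3.3767 \cdot 10^{5}$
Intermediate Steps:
$-337673 + G{\left(-446 \right)} = -337673 - \frac{67}{-446} = -337673 - - \frac{67}{446} = -337673 + \frac{67}{446} = - \frac{150602091}{446}$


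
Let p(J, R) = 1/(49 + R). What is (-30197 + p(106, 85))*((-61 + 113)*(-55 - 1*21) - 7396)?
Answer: 22959256578/67 ≈ 3.4268e+8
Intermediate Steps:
(-30197 + p(106, 85))*((-61 + 113)*(-55 - 1*21) - 7396) = (-30197 + 1/(49 + 85))*((-61 + 113)*(-55 - 1*21) - 7396) = (-30197 + 1/134)*(52*(-55 - 21) - 7396) = (-30197 + 1/134)*(52*(-76) - 7396) = -4046397*(-3952 - 7396)/134 = -4046397/134*(-11348) = 22959256578/67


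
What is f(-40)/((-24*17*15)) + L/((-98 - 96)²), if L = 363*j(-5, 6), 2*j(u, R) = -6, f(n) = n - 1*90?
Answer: -11075/1439577 ≈ -0.0076932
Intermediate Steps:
f(n) = -90 + n (f(n) = n - 90 = -90 + n)
j(u, R) = -3 (j(u, R) = (½)*(-6) = -3)
L = -1089 (L = 363*(-3) = -1089)
f(-40)/((-24*17*15)) + L/((-98 - 96)²) = (-90 - 40)/((-24*17*15)) - 1089/(-98 - 96)² = -130/((-408*15)) - 1089/((-194)²) = -130/(-6120) - 1089/37636 = -130*(-1/6120) - 1089*1/37636 = 13/612 - 1089/37636 = -11075/1439577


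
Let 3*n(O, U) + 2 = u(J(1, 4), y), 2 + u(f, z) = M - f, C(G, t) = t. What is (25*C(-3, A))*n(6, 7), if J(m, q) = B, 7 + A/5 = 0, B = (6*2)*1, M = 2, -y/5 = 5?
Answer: 12250/3 ≈ 4083.3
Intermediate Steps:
y = -25 (y = -5*5 = -25)
B = 12 (B = 12*1 = 12)
A = -35 (A = -35 + 5*0 = -35 + 0 = -35)
J(m, q) = 12
u(f, z) = -f (u(f, z) = -2 + (2 - f) = -f)
n(O, U) = -14/3 (n(O, U) = -⅔ + (-1*12)/3 = -⅔ + (⅓)*(-12) = -⅔ - 4 = -14/3)
(25*C(-3, A))*n(6, 7) = (25*(-35))*(-14/3) = -875*(-14/3) = 12250/3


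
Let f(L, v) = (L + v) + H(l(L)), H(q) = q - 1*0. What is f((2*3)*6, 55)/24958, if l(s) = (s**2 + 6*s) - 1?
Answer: 801/12479 ≈ 0.064188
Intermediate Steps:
l(s) = -1 + s**2 + 6*s
H(q) = q (H(q) = q + 0 = q)
f(L, v) = -1 + v + L**2 + 7*L (f(L, v) = (L + v) + (-1 + L**2 + 6*L) = -1 + v + L**2 + 7*L)
f((2*3)*6, 55)/24958 = (-1 + 55 + ((2*3)*6)**2 + 7*((2*3)*6))/24958 = (-1 + 55 + (6*6)**2 + 7*(6*6))*(1/24958) = (-1 + 55 + 36**2 + 7*36)*(1/24958) = (-1 + 55 + 1296 + 252)*(1/24958) = 1602*(1/24958) = 801/12479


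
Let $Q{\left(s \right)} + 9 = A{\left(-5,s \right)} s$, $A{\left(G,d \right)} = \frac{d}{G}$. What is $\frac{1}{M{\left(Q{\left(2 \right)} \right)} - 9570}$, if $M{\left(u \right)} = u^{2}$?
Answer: $- \frac{25}{236849} \approx -0.00010555$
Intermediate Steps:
$Q{\left(s \right)} = -9 - \frac{s^{2}}{5}$ ($Q{\left(s \right)} = -9 + \frac{s}{-5} s = -9 + s \left(- \frac{1}{5}\right) s = -9 + - \frac{s}{5} s = -9 - \frac{s^{2}}{5}$)
$\frac{1}{M{\left(Q{\left(2 \right)} \right)} - 9570} = \frac{1}{\left(-9 - \frac{2^{2}}{5}\right)^{2} - 9570} = \frac{1}{\left(-9 - \frac{4}{5}\right)^{2} - 9570} = \frac{1}{\left(- \frac{49}{5}\right)^{2} - 9570} = \frac{1}{\frac{2401}{25} - 9570} = \frac{1}{- \frac{236849}{25}} = - \frac{25}{236849}$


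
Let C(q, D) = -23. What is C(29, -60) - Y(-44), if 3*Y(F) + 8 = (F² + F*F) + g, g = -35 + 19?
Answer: -3917/3 ≈ -1305.7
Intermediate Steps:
g = -16
Y(F) = -8 + 2*F²/3 (Y(F) = -8/3 + ((F² + F*F) - 16)/3 = -8/3 + ((F² + F²) - 16)/3 = -8/3 + (2*F² - 16)/3 = -8/3 + (-16 + 2*F²)/3 = -8/3 + (-16/3 + 2*F²/3) = -8 + 2*F²/3)
C(29, -60) - Y(-44) = -23 - (-8 + (⅔)*(-44)²) = -23 - (-8 + (⅔)*1936) = -23 - (-8 + 3872/3) = -23 - 1*3848/3 = -23 - 3848/3 = -3917/3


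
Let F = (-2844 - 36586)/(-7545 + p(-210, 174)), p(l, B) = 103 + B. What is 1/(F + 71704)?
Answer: 3634/260592051 ≈ 1.3945e-5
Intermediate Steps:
F = 19715/3634 (F = (-2844 - 36586)/(-7545 + (103 + 174)) = -39430/(-7545 + 277) = -39430/(-7268) = -39430*(-1/7268) = 19715/3634 ≈ 5.4251)
1/(F + 71704) = 1/(19715/3634 + 71704) = 1/(260592051/3634) = 3634/260592051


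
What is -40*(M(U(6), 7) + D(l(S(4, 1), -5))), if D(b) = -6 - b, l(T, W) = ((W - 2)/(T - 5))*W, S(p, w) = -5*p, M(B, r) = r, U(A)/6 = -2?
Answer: -96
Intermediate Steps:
U(A) = -12 (U(A) = 6*(-2) = -12)
l(T, W) = W*(-2 + W)/(-5 + T) (l(T, W) = ((-2 + W)/(-5 + T))*W = W*(-2 + W)/(-5 + T))
-40*(M(U(6), 7) + D(l(S(4, 1), -5))) = -40*(7 + (-6 - (-5)*(-2 - 5)/(-5 - 5*4))) = -40*(7 + (-6 - (-5)*(-7)/(-5 - 20))) = -40*(7 + (-6 - (-5)*(-7)/(-25))) = -40*(7 + (-6 - (-5)*(-1)*(-7)/25)) = -40*(7 + (-6 - 1*(-7/5))) = -40*(7 + (-6 + 7/5)) = -40*(7 - 23/5) = -40*12/5 = -96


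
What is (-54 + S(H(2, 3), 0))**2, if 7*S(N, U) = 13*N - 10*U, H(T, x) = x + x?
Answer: 90000/49 ≈ 1836.7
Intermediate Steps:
H(T, x) = 2*x
S(N, U) = -10*U/7 + 13*N/7 (S(N, U) = (13*N - 10*U)/7 = (-10*U + 13*N)/7 = -10*U/7 + 13*N/7)
(-54 + S(H(2, 3), 0))**2 = (-54 + (-10/7*0 + 13*(2*3)/7))**2 = (-54 + (0 + (13/7)*6))**2 = (-54 + (0 + 78/7))**2 = (-54 + 78/7)**2 = (-300/7)**2 = 90000/49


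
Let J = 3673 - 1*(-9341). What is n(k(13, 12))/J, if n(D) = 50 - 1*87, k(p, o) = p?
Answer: -37/13014 ≈ -0.0028431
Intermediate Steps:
n(D) = -37 (n(D) = 50 - 87 = -37)
J = 13014 (J = 3673 + 9341 = 13014)
n(k(13, 12))/J = -37/13014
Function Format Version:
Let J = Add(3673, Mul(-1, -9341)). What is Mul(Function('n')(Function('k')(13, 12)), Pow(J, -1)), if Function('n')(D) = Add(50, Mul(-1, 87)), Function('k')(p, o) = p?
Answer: Rational(-37, 13014) ≈ -0.0028431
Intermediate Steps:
Function('n')(D) = -37 (Function('n')(D) = Add(50, -87) = -37)
J = 13014 (J = Add(3673, 9341) = 13014)
Mul(Function('n')(Function('k')(13, 12)), Pow(J, -1)) = Mul(-37, Pow(13014, -1)) = Mul(-37, Rational(1, 13014)) = Rational(-37, 13014)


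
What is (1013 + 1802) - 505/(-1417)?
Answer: 3989360/1417 ≈ 2815.4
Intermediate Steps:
(1013 + 1802) - 505/(-1417) = 2815 - 505*(-1/1417) = 2815 + 505/1417 = 3989360/1417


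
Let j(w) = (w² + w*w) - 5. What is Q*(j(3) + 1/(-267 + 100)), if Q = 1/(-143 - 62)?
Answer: -434/6847 ≈ -0.063385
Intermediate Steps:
j(w) = -5 + 2*w² (j(w) = (w² + w²) - 5 = 2*w² - 5 = -5 + 2*w²)
Q = -1/205 (Q = 1/(-205) = -1/205 ≈ -0.0048781)
Q*(j(3) + 1/(-267 + 100)) = -((-5 + 2*3²) + 1/(-267 + 100))/205 = -((-5 + 2*9) + 1/(-167))/205 = -((-5 + 18) - 1/167)/205 = -(13 - 1/167)/205 = -1/205*2170/167 = -434/6847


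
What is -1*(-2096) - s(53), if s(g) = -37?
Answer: 2133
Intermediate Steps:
-1*(-2096) - s(53) = -1*(-2096) - 1*(-37) = 2096 + 37 = 2133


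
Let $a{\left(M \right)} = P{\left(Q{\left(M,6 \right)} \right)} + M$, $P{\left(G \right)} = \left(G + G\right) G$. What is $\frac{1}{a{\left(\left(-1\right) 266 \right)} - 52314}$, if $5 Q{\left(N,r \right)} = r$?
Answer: $- \frac{25}{1314428} \approx -1.902 \cdot 10^{-5}$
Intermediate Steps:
$Q{\left(N,r \right)} = \frac{r}{5}$
$P{\left(G \right)} = 2 G^{2}$ ($P{\left(G \right)} = 2 G G = 2 G^{2}$)
$a{\left(M \right)} = \frac{72}{25} + M$ ($a{\left(M \right)} = 2 \left(\frac{1}{5} \cdot 6\right)^{2} + M = 2 \left(\frac{6}{5}\right)^{2} + M = 2 \cdot \frac{36}{25} + M = \frac{72}{25} + M$)
$\frac{1}{a{\left(\left(-1\right) 266 \right)} - 52314} = \frac{1}{\left(\frac{72}{25} - 266\right) - 52314} = \frac{1}{- \frac{6578}{25} - 52314} = \frac{1}{- \frac{1314428}{25}} = - \frac{25}{1314428}$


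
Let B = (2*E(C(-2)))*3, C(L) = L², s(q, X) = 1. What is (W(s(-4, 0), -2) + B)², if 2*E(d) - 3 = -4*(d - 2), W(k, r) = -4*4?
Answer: 961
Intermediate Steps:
W(k, r) = -16
E(d) = 11/2 - 2*d (E(d) = 3/2 + (-4*(d - 2))/2 = 3/2 + (-4*(-2 + d))/2 = 3/2 + (8 - 4*d)/2 = 3/2 + (4 - 2*d) = 11/2 - 2*d)
B = -15 (B = (2*(11/2 - 2*(-2)²))*3 = (2*(11/2 - 2*4))*3 = (2*(11/2 - 8))*3 = (2*(-5/2))*3 = -5*3 = -15)
(W(s(-4, 0), -2) + B)² = (-16 - 15)² = (-31)² = 961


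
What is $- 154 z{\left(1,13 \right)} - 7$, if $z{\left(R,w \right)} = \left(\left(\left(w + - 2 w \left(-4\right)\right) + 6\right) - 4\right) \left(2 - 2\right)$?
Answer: $-7$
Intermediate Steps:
$z{\left(R,w \right)} = 0$ ($z{\left(R,w \right)} = \left(\left(\left(w + 8 w\right) + 6\right) - 4\right) 0 = \left(\left(9 w + 6\right) - 4\right) 0 = \left(\left(6 + 9 w\right) - 4\right) 0 = \left(2 + 9 w\right) 0 = 0$)
$- 154 z{\left(1,13 \right)} - 7 = \left(-154\right) 0 - 7 = 0 - 7 = -7$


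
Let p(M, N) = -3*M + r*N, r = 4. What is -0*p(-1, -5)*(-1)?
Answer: 0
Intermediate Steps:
p(M, N) = -3*M + 4*N
-0*p(-1, -5)*(-1) = -0*(-3*(-1) + 4*(-5))*(-1) = -0*(3 - 20)*(-1) = -0*(-17)*(-1) = -0*(-1) = -1*0 = 0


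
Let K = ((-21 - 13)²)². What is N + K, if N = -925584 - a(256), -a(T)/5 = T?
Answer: 412032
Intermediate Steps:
a(T) = -5*T
N = -924304 (N = -925584 - (-5)*256 = -925584 - 1*(-1280) = -925584 + 1280 = -924304)
K = 1336336 (K = ((-34)²)² = 1156² = 1336336)
N + K = -924304 + 1336336 = 412032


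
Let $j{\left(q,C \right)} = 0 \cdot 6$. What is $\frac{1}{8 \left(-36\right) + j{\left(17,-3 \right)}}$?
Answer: $- \frac{1}{288} \approx -0.0034722$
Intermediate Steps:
$j{\left(q,C \right)} = 0$
$\frac{1}{8 \left(-36\right) + j{\left(17,-3 \right)}} = \frac{1}{8 \left(-36\right) + 0} = \frac{1}{-288 + 0} = \frac{1}{-288} = - \frac{1}{288}$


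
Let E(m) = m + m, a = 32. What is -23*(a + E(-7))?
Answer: -414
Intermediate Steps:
E(m) = 2*m
-23*(a + E(-7)) = -23*(32 + 2*(-7)) = -23*(32 - 14) = -23*18 = -414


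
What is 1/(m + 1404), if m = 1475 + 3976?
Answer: 1/6855 ≈ 0.00014588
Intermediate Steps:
m = 5451
1/(m + 1404) = 1/(5451 + 1404) = 1/6855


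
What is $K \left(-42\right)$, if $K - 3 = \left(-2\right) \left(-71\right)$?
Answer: $-6090$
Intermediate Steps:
$K = 145$ ($K = 3 - -142 = 3 + 142 = 145$)
$K \left(-42\right) = 145 \left(-42\right) = -6090$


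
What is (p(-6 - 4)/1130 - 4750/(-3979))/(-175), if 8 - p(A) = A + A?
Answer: -2739456/393423625 ≈ -0.0069631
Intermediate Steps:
p(A) = 8 - 2*A (p(A) = 8 - (A + A) = 8 - 2*A)
(p(-6 - 4)/1130 - 4750/(-3979))/(-175) = ((8 - 2*(-6 - 4))/1130 - 4750/(-3979))/(-175) = ((8 - 2*(-10))*(1/1130) - 4750*(-1/3979))*(-1/175) = ((8 + 20)*(1/1130) + 4750/3979)*(-1/175) = (28*(1/1130) + 4750/3979)*(-1/175) = (14/565 + 4750/3979)*(-1/175) = (2739456/2248135)*(-1/175) = -2739456/393423625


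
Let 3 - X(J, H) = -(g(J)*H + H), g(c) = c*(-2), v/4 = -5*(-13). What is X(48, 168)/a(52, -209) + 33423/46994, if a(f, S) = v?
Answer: -370596639/6109220 ≈ -60.662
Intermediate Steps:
v = 260 (v = 4*(-5*(-13)) = 4*65 = 260)
g(c) = -2*c
a(f, S) = 260
X(J, H) = 3 + H - 2*H*J (X(J, H) = 3 - (-1)*((-2*J)*H + H) = 3 - (-1)*(-2*H*J + H) = 3 - (-1)*(H - 2*H*J) = 3 - (-H + 2*H*J) = 3 + (H - 2*H*J) = 3 + H - 2*H*J)
X(48, 168)/a(52, -209) + 33423/46994 = (3 + 168 - 2*168*48)/260 + 33423/46994 = (3 + 168 - 16128)*(1/260) + 33423*(1/46994) = -15957*1/260 + 33423/46994 = -15957/260 + 33423/46994 = -370596639/6109220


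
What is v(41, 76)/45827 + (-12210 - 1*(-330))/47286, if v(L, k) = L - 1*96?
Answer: -30390305/120387529 ≈ -0.25244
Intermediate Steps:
v(L, k) = -96 + L (v(L, k) = L - 96 = -96 + L)
v(41, 76)/45827 + (-12210 - 1*(-330))/47286 = (-96 + 41)/45827 + (-12210 - 1*(-330))/47286 = -55*1/45827 + (-12210 + 330)*(1/47286) = -55/45827 - 11880*1/47286 = -55/45827 - 660/2627 = -30390305/120387529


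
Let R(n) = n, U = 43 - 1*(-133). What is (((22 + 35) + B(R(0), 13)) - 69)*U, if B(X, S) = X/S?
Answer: -2112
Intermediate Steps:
U = 176 (U = 43 + 133 = 176)
(((22 + 35) + B(R(0), 13)) - 69)*U = (((22 + 35) + 0/13) - 69)*176 = ((57 + 0*(1/13)) - 69)*176 = ((57 + 0) - 69)*176 = (57 - 69)*176 = -12*176 = -2112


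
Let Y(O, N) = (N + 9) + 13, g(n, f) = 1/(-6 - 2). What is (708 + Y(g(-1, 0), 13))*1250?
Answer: 928750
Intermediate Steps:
g(n, f) = -⅛ (g(n, f) = 1/(-8) = -⅛)
Y(O, N) = 22 + N (Y(O, N) = (9 + N) + 13 = 22 + N)
(708 + Y(g(-1, 0), 13))*1250 = (708 + (22 + 13))*1250 = (708 + 35)*1250 = 743*1250 = 928750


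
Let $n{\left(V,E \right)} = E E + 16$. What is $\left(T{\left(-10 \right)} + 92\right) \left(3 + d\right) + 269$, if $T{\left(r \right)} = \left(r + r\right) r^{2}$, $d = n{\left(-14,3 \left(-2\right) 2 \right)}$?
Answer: $-310735$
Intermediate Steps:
$n{\left(V,E \right)} = 16 + E^{2}$ ($n{\left(V,E \right)} = E^{2} + 16 = 16 + E^{2}$)
$d = 160$ ($d = 16 + \left(3 \left(-2\right) 2\right)^{2} = 16 + \left(\left(-6\right) 2\right)^{2} = 16 + \left(-12\right)^{2} = 16 + 144 = 160$)
$T{\left(r \right)} = 2 r^{3}$ ($T{\left(r \right)} = 2 r r^{2} = 2 r^{3}$)
$\left(T{\left(-10 \right)} + 92\right) \left(3 + d\right) + 269 = \left(2 \left(-10\right)^{3} + 92\right) \left(3 + 160\right) + 269 = \left(2 \left(-1000\right) + 92\right) 163 + 269 = \left(-2000 + 92\right) 163 + 269 = \left(-1908\right) 163 + 269 = -311004 + 269 = -310735$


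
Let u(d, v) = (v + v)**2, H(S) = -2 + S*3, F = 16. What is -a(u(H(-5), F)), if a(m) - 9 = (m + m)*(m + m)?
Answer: -4194313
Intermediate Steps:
H(S) = -2 + 3*S
u(d, v) = 4*v**2 (u(d, v) = (2*v)**2 = 4*v**2)
a(m) = 9 + 4*m**2 (a(m) = 9 + (m + m)*(m + m) = 9 + (2*m)*(2*m) = 9 + 4*m**2)
-a(u(H(-5), F)) = -(9 + 4*(4*16**2)**2) = -(9 + 4*(4*256)**2) = -(9 + 4*1024**2) = -(9 + 4*1048576) = -(9 + 4194304) = -1*4194313 = -4194313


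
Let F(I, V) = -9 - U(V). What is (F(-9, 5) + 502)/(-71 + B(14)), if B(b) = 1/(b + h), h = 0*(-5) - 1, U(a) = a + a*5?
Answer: -6019/922 ≈ -6.5282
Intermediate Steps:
U(a) = 6*a (U(a) = a + 5*a = 6*a)
h = -1 (h = 0 - 1 = -1)
F(I, V) = -9 - 6*V
B(b) = 1/(-1 + b) (B(b) = 1/(b - 1) = 1/(-1 + b))
(F(-9, 5) + 502)/(-71 + B(14)) = ((-9 - 6*5) + 502)/(-71 + 1/(-1 + 14)) = ((-9 - 30) + 502)/(-71 + 1/13) = (-39 + 502)/(-71 + 1/13) = 463/(-922/13) = 463*(-13/922) = -6019/922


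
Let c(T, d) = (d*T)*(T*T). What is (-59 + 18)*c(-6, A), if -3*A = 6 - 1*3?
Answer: -8856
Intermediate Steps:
A = -1 (A = -(6 - 1*3)/3 = -(6 - 3)/3 = -1/3*3 = -1)
c(T, d) = d*T**3 (c(T, d) = (T*d)*T**2 = d*T**3)
(-59 + 18)*c(-6, A) = (-59 + 18)*(-1*(-6)**3) = -(-41)*(-216) = -41*216 = -8856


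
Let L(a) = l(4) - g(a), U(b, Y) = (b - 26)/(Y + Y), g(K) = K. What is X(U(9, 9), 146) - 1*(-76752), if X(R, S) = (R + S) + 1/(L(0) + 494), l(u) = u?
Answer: 57442102/747 ≈ 76897.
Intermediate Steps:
U(b, Y) = (-26 + b)/(2*Y) (U(b, Y) = (-26 + b)/((2*Y)) = (-26 + b)*(1/(2*Y)) = (-26 + b)/(2*Y))
L(a) = 4 - a
X(R, S) = 1/498 + R + S (X(R, S) = (R + S) + 1/((4 - 1*0) + 494) = (R + S) + 1/((4 + 0) + 494) = (R + S) + 1/(4 + 494) = (R + S) + 1/498 = 1/498 + R + S)
X(U(9, 9), 146) - 1*(-76752) = (1/498 + (1/2)*(-26 + 9)/9 + 146) - 1*(-76752) = (1/498 + (1/2)*(1/9)*(-17) + 146) + 76752 = (1/498 - 17/18 + 146) + 76752 = 108358/747 + 76752 = 57442102/747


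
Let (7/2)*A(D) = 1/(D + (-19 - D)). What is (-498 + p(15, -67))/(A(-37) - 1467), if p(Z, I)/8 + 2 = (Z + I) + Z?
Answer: 107730/195113 ≈ 0.55214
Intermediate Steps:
p(Z, I) = -16 + 8*I + 16*Z (p(Z, I) = -16 + 8*((Z + I) + Z) = -16 + 8*((I + Z) + Z) = -16 + 8*(I + 2*Z) = -16 + (8*I + 16*Z) = -16 + 8*I + 16*Z)
A(D) = -2/133 (A(D) = 2/(7*(D + (-19 - D))) = (2/7)/(-19) = (2/7)*(-1/19) = -2/133)
(-498 + p(15, -67))/(A(-37) - 1467) = (-498 + (-16 + 8*(-67) + 16*15))/(-2/133 - 1467) = (-498 + (-16 - 536 + 240))/(-195113/133) = (-498 - 312)*(-133/195113) = -810*(-133/195113) = 107730/195113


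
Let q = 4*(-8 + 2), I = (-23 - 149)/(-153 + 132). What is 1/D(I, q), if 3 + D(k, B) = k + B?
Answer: -21/395 ≈ -0.053165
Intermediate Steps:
I = 172/21 (I = -172/(-21) = -172*(-1/21) = 172/21 ≈ 8.1905)
q = -24 (q = 4*(-6) = -24)
D(k, B) = -3 + B + k (D(k, B) = -3 + (k + B) = -3 + (B + k) = -3 + B + k)
1/D(I, q) = 1/(-3 - 24 + 172/21) = 1/(-395/21) = -21/395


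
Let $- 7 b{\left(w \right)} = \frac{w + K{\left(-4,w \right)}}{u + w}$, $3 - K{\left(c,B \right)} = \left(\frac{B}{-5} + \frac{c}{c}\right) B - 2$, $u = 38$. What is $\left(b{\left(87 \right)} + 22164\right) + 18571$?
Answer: $\frac{178208031}{4375} \approx 40733.0$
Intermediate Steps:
$K{\left(c,B \right)} = 5 - B \left(1 - \frac{B}{5}\right)$ ($K{\left(c,B \right)} = 3 - \left(\left(\frac{B}{-5} + \frac{c}{c}\right) B - 2\right) = 3 - \left(\left(B \left(- \frac{1}{5}\right) + 1\right) B - 2\right) = 3 - \left(\left(- \frac{B}{5} + 1\right) B - 2\right) = 3 - \left(\left(1 - \frac{B}{5}\right) B - 2\right) = 3 - \left(B \left(1 - \frac{B}{5}\right) - 2\right) = 3 - \left(-2 + B \left(1 - \frac{B}{5}\right)\right) = 5 - B \left(1 - \frac{B}{5}\right)$)
$b{\left(w \right)} = - \frac{5 + \frac{w^{2}}{5}}{7 \left(38 + w\right)}$ ($b{\left(w \right)} = - \frac{\left(w + \left(5 - w + \frac{w^{2}}{5}\right)\right) \frac{1}{38 + w}}{7} = - \frac{\left(5 + \frac{w^{2}}{5}\right) \frac{1}{38 + w}}{7} = - \frac{\frac{1}{38 + w} \left(5 + \frac{w^{2}}{5}\right)}{7} = - \frac{5 + \frac{w^{2}}{5}}{7 \left(38 + w\right)}$)
$\left(b{\left(87 \right)} + 22164\right) + 18571 = \left(\frac{-25 - 87^{2}}{35 \left(38 + 87\right)} + 22164\right) + 18571 = \left(\frac{-25 - 7569}{35 \cdot 125} + 22164\right) + 18571 = \left(\frac{1}{35} \cdot \frac{1}{125} \left(-25 - 7569\right) + 22164\right) + 18571 = \left(\frac{1}{35} \cdot \frac{1}{125} \left(-7594\right) + 22164\right) + 18571 = \left(- \frac{7594}{4375} + 22164\right) + 18571 = \frac{96959906}{4375} + 18571 = \frac{178208031}{4375}$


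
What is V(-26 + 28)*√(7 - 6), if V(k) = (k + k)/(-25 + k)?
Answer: -4/23 ≈ -0.17391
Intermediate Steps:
V(k) = 2*k/(-25 + k) (V(k) = (2*k)/(-25 + k) = 2*k/(-25 + k))
V(-26 + 28)*√(7 - 6) = (2*(-26 + 28)/(-25 + (-26 + 28)))*√(7 - 6) = (2*2/(-25 + 2))*√1 = (2*2/(-23))*1 = (2*2*(-1/23))*1 = -4/23*1 = -4/23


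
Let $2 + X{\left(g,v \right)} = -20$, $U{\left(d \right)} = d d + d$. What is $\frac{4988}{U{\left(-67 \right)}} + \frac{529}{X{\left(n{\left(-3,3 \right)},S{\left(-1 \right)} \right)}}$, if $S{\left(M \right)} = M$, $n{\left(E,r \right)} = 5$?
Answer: $- \frac{101341}{4422} \approx -22.917$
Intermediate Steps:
$U{\left(d \right)} = d + d^{2}$ ($U{\left(d \right)} = d^{2} + d = d + d^{2}$)
$X{\left(g,v \right)} = -22$ ($X{\left(g,v \right)} = -2 - 20 = -22$)
$\frac{4988}{U{\left(-67 \right)}} + \frac{529}{X{\left(n{\left(-3,3 \right)},S{\left(-1 \right)} \right)}} = \frac{4988}{\left(-67\right) \left(1 - 67\right)} + \frac{529}{-22} = \frac{4988}{\left(-67\right) \left(-66\right)} + 529 \left(- \frac{1}{22}\right) = \frac{4988}{4422} - \frac{529}{22} = 4988 \cdot \frac{1}{4422} - \frac{529}{22} = \frac{2494}{2211} - \frac{529}{22} = - \frac{101341}{4422}$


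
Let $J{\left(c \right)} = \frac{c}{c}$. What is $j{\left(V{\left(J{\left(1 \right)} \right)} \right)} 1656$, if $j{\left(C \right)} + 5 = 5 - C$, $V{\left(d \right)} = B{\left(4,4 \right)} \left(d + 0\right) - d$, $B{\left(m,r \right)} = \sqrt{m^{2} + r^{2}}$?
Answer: $1656 - 6624 \sqrt{2} \approx -7711.8$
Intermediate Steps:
$J{\left(c \right)} = 1$
$V{\left(d \right)} = - d + 4 d \sqrt{2}$ ($V{\left(d \right)} = \sqrt{4^{2} + 4^{2}} \left(d + 0\right) - d = \sqrt{16 + 16} d - d = \sqrt{32} d - d = 4 \sqrt{2} d - d = 4 d \sqrt{2} - d = - d + 4 d \sqrt{2}$)
$j{\left(C \right)} = - C$ ($j{\left(C \right)} = -5 - \left(-5 + C\right) = - C$)
$j{\left(V{\left(J{\left(1 \right)} \right)} \right)} 1656 = - 1 \left(-1 + 4 \sqrt{2}\right) 1656 = - (-1 + 4 \sqrt{2}) 1656 = \left(1 - 4 \sqrt{2}\right) 1656 = 1656 - 6624 \sqrt{2}$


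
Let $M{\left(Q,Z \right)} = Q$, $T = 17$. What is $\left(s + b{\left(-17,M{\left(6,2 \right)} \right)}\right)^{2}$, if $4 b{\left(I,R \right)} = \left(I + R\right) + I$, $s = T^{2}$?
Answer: $79524$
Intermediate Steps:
$s = 289$ ($s = 17^{2} = 289$)
$b{\left(I,R \right)} = \frac{I}{2} + \frac{R}{4}$ ($b{\left(I,R \right)} = \frac{\left(I + R\right) + I}{4} = \frac{R + 2 I}{4} = \frac{I}{2} + \frac{R}{4}$)
$\left(s + b{\left(-17,M{\left(6,2 \right)} \right)}\right)^{2} = \left(289 + \left(\frac{1}{2} \left(-17\right) + \frac{1}{4} \cdot 6\right)\right)^{2} = \left(289 + \left(- \frac{17}{2} + \frac{3}{2}\right)\right)^{2} = \left(289 - 7\right)^{2} = 282^{2} = 79524$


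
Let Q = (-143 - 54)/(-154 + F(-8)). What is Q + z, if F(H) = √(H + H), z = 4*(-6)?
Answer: -269615/11866 + 197*I/5933 ≈ -22.722 + 0.033204*I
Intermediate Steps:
z = -24
F(H) = √2*√H (F(H) = √(2*H) = √2*√H)
Q = -197*(-154 - 4*I)/23732 (Q = (-143 - 54)/(-154 + √2*√(-8)) = -197/(-154 + √2*(2*I*√2)) = -197*(-154 - 4*I)/23732 ≈ 1.2784 + 0.033204*I)
Q + z = (15169/11866 + 197*I/5933) - 24 = -269615/11866 + 197*I/5933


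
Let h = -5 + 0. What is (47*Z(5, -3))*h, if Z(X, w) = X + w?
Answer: -470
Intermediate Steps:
h = -5
(47*Z(5, -3))*h = (47*(5 - 3))*(-5) = (47*2)*(-5) = 94*(-5) = -470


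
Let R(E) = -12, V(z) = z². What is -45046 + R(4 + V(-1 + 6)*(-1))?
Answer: -45058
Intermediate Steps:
-45046 + R(4 + V(-1 + 6)*(-1)) = -45046 - 12 = -45058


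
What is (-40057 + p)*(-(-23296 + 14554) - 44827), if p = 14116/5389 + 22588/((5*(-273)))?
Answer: 303898745172647/210171 ≈ 1.4460e+9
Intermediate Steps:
p = -102458392/7355985 (p = 14116*(1/5389) + 22588/(-1365) = 14116/5389 + 22588*(-1/1365) = 14116/5389 - 22588/1365 = -102458392/7355985 ≈ -13.929)
(-40057 + p)*(-(-23296 + 14554) - 44827) = (-40057 - 102458392/7355985)*(-(-23296 + 14554) - 44827) = -294761149537*(-1*(-8742) - 44827)/7355985 = -294761149537*(8742 - 44827)/7355985 = -294761149537/7355985*(-36085) = 303898745172647/210171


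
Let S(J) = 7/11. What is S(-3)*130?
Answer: 910/11 ≈ 82.727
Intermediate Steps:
S(J) = 7/11 (S(J) = 7*(1/11) = 7/11)
S(-3)*130 = (7/11)*130 = 910/11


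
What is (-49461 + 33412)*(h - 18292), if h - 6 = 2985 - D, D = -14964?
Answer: 5408513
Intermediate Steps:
h = 17955 (h = 6 + (2985 - 1*(-14964)) = 6 + (2985 + 14964) = 6 + 17949 = 17955)
(-49461 + 33412)*(h - 18292) = (-49461 + 33412)*(17955 - 18292) = -16049*(-337) = 5408513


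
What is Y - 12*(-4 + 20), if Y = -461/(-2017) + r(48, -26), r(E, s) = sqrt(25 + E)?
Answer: -386803/2017 + sqrt(73) ≈ -183.23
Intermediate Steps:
Y = 461/2017 + sqrt(73) (Y = -461/(-2017) + sqrt(25 + 48) = -461*(-1/2017) + sqrt(73) = 461/2017 + sqrt(73) ≈ 8.7726)
Y - 12*(-4 + 20) = (461/2017 + sqrt(73)) - 12*(-4 + 20) = (461/2017 + sqrt(73)) - 12*16 = (461/2017 + sqrt(73)) - 1*192 = (461/2017 + sqrt(73)) - 192 = -386803/2017 + sqrt(73)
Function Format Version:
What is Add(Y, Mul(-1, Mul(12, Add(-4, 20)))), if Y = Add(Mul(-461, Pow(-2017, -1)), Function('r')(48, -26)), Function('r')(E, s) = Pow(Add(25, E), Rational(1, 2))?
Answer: Add(Rational(-386803, 2017), Pow(73, Rational(1, 2))) ≈ -183.23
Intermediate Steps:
Y = Add(Rational(461, 2017), Pow(73, Rational(1, 2))) (Y = Add(Mul(-461, Pow(-2017, -1)), Pow(Add(25, 48), Rational(1, 2))) = Add(Mul(-461, Rational(-1, 2017)), Pow(73, Rational(1, 2))) = Add(Rational(461, 2017), Pow(73, Rational(1, 2))) ≈ 8.7726)
Add(Y, Mul(-1, Mul(12, Add(-4, 20)))) = Add(Add(Rational(461, 2017), Pow(73, Rational(1, 2))), Mul(-1, Mul(12, Add(-4, 20)))) = Add(Add(Rational(461, 2017), Pow(73, Rational(1, 2))), Mul(-1, Mul(12, 16))) = Add(Add(Rational(461, 2017), Pow(73, Rational(1, 2))), Mul(-1, 192)) = Add(Add(Rational(461, 2017), Pow(73, Rational(1, 2))), -192) = Add(Rational(-386803, 2017), Pow(73, Rational(1, 2)))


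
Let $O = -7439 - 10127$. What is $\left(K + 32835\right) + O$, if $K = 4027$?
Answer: $19296$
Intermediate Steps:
$O = -17566$
$\left(K + 32835\right) + O = \left(4027 + 32835\right) - 17566 = 36862 - 17566 = 19296$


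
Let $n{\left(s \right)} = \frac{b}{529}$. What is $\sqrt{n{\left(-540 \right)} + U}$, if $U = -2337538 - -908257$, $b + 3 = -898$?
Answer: $\frac{5 i \sqrt{30243622}}{23} \approx 1195.5 i$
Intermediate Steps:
$b = -901$ ($b = -3 - 898 = -901$)
$n{\left(s \right)} = - \frac{901}{529}$
$U = -1429281$ ($U = -2337538 + 908257 = -1429281$)
$\sqrt{n{\left(-540 \right)} + U} = \sqrt{- \frac{901}{529} - 1429281} = \sqrt{- \frac{756090550}{529}} = \frac{5 i \sqrt{30243622}}{23}$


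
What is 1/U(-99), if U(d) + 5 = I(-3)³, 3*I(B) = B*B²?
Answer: -1/734 ≈ -0.0013624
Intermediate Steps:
I(B) = B³/3 (I(B) = (B*B²)/3 = B³/3)
U(d) = -734 (U(d) = -5 + ((⅓)*(-3)³)³ = -5 + ((⅓)*(-27))³ = -5 + (-9)³ = -5 - 729 = -734)
1/U(-99) = 1/(-734) = -1/734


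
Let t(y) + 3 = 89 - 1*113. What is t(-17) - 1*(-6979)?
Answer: 6952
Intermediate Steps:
t(y) = -27 (t(y) = -3 + (89 - 1*113) = -3 + (89 - 113) = -3 - 24 = -27)
t(-17) - 1*(-6979) = -27 - 1*(-6979) = -27 + 6979 = 6952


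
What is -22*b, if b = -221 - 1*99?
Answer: 7040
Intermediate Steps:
b = -320 (b = -221 - 99 = -320)
-22*b = -22*(-320) = 7040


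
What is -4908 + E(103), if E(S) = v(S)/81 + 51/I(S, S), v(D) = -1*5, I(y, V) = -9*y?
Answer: -40948418/8343 ≈ -4908.1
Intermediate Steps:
v(D) = -5
E(S) = -5/81 - 17/(3*S) (E(S) = -5/81 + 51/((-9*S)) = -5*1/81 + 51*(-1/(9*S)) = -5/81 - 17/(3*S))
-4908 + E(103) = -4908 + (1/81)*(-459 - 5*103)/103 = -4908 + (1/81)*(1/103)*(-459 - 515) = -4908 + (1/81)*(1/103)*(-974) = -4908 - 974/8343 = -40948418/8343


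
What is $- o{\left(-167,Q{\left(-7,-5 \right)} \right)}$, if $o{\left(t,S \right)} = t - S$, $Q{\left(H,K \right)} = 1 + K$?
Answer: $163$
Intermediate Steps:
$- o{\left(-167,Q{\left(-7,-5 \right)} \right)} = - (-167 - \left(1 - 5\right)) = - (-167 - -4) = - (-167 + 4) = \left(-1\right) \left(-163\right) = 163$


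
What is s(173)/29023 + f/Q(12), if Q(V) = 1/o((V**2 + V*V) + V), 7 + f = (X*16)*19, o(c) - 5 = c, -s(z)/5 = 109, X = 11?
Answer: 29539173510/29023 ≈ 1.0178e+6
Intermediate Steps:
s(z) = -545 (s(z) = -5*109 = -545)
o(c) = 5 + c
f = 3337 (f = -7 + (11*16)*19 = -7 + 176*19 = -7 + 3344 = 3337)
Q(V) = 1/(5 + V + 2*V**2) (Q(V) = 1/(5 + ((V**2 + V*V) + V)) = 1/(5 + ((V**2 + V**2) + V)) = 1/(5 + (2*V**2 + V)) = 1/(5 + (V + 2*V**2)) = 1/(5 + V + 2*V**2))
s(173)/29023 + f/Q(12) = -545/29023 + 3337/(1/(5 + 12*(1 + 2*12))) = -545*1/29023 + 3337/(1/(5 + 12*(1 + 24))) = -545/29023 + 3337/(1/(5 + 12*25)) = -545/29023 + 3337/(1/(5 + 300)) = -545/29023 + 3337/(1/305) = -545/29023 + 3337*305 = -545/29023 + 1017785 = 29539173510/29023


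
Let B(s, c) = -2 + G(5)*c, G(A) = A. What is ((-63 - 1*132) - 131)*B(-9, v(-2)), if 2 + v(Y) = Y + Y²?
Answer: 652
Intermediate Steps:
v(Y) = -2 + Y + Y² (v(Y) = -2 + (Y + Y²) = -2 + Y + Y²)
B(s, c) = -2 + 5*c
((-63 - 1*132) - 131)*B(-9, v(-2)) = ((-63 - 1*132) - 131)*(-2 + 5*(-2 - 2 + (-2)²)) = ((-63 - 132) - 131)*(-2 + 5*(-2 - 2 + 4)) = (-195 - 131)*(-2 + 5*0) = -326*(-2 + 0) = -326*(-2) = 652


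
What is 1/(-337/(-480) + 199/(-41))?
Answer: -19680/81703 ≈ -0.24087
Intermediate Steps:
1/(-337/(-480) + 199/(-41)) = 1/(-337*(-1/480) + 199*(-1/41)) = 1/(337/480 - 199/41) = 1/(-81703/19680) = -19680/81703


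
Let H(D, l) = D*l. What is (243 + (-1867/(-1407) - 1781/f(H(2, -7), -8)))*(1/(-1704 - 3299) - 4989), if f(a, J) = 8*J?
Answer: -19115450312981/14078442 ≈ -1.3578e+6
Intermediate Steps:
(243 + (-1867/(-1407) - 1781/f(H(2, -7), -8)))*(1/(-1704 - 3299) - 4989) = (243 + (-1867/(-1407) - 1781/(8*(-8))))*(1/(-1704 - 3299) - 4989) = (243 + (-1867*(-1/1407) - 1781/(-64)))*(1/(-5003) - 4989) = (243 + (1867/1407 - 1781*(-1/64)))*(-1/5003 - 4989) = (243 + (1867/1407 + 1781/64))*(-24959968/5003) = (243 + 2625355/90048)*(-24959968/5003) = (24507019/90048)*(-24959968/5003) = -19115450312981/14078442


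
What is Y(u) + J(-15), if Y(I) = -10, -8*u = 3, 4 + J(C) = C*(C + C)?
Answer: 436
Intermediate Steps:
J(C) = -4 + 2*C² (J(C) = -4 + C*(C + C) = -4 + C*(2*C) = -4 + 2*C²)
u = -3/8 (u = -⅛*3 = -3/8 ≈ -0.37500)
Y(u) + J(-15) = -10 + (-4 + 2*(-15)²) = -10 + (-4 + 2*225) = -10 + (-4 + 450) = -10 + 446 = 436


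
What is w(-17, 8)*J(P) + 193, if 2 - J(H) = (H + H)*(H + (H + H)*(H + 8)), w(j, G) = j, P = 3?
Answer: 7197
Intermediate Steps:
J(H) = 2 - 2*H*(H + 2*H*(8 + H)) (J(H) = 2 - (H + H)*(H + (H + H)*(H + 8)) = 2 - 2*H*(H + (2*H)*(8 + H)) = 2 - 2*H*(H + 2*H*(8 + H)))
w(-17, 8)*J(P) + 193 = -17*(2 - 34*3² - 4*3³) + 193 = -17*(2 - 34*9 - 4*27) + 193 = -17*(2 - 306 - 108) + 193 = -17*(-412) + 193 = 7004 + 193 = 7197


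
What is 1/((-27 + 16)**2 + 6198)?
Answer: 1/6319 ≈ 0.00015825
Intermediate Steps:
1/((-27 + 16)**2 + 6198) = 1/((-11)**2 + 6198) = 1/(121 + 6198) = 1/6319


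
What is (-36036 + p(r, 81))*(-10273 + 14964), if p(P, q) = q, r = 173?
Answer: -168664905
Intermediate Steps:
(-36036 + p(r, 81))*(-10273 + 14964) = (-36036 + 81)*(-10273 + 14964) = -35955*4691 = -168664905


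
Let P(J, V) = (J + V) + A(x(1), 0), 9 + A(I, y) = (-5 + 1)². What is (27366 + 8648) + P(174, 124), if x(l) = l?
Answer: 36319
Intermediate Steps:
A(I, y) = 7 (A(I, y) = -9 + (-5 + 1)² = -9 + (-4)² = -9 + 16 = 7)
P(J, V) = 7 + J + V (P(J, V) = (J + V) + 7 = 7 + J + V)
(27366 + 8648) + P(174, 124) = (27366 + 8648) + (7 + 174 + 124) = 36014 + 305 = 36319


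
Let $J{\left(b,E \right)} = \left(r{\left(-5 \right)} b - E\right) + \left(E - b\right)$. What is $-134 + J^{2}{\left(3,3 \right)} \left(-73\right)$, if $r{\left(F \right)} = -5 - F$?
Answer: $-791$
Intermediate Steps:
$J{\left(b,E \right)} = - b$ ($J{\left(b,E \right)} = \left(\left(-5 - -5\right) b - E\right) + \left(E - b\right) = \left(\left(-5 + 5\right) b - E\right) + \left(E - b\right) = \left(0 b - E\right) + \left(E - b\right) = \left(0 - E\right) + \left(E - b\right) = - E + \left(E - b\right) = - b$)
$-134 + J^{2}{\left(3,3 \right)} \left(-73\right) = -134 + \left(\left(-1\right) 3\right)^{2} \left(-73\right) = -134 + \left(-3\right)^{2} \left(-73\right) = -134 + 9 \left(-73\right) = -134 - 657 = -791$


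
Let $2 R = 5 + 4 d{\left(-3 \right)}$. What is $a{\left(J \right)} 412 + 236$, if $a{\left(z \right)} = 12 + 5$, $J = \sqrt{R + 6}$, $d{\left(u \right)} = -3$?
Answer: $7240$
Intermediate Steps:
$R = - \frac{7}{2}$ ($R = \frac{5 + 4 \left(-3\right)}{2} = \frac{5 - 12}{2} = \frac{1}{2} \left(-7\right) = - \frac{7}{2} \approx -3.5$)
$J = \frac{\sqrt{10}}{2}$ ($J = \sqrt{- \frac{7}{2} + 6} = \sqrt{\frac{5}{2}} = \frac{\sqrt{10}}{2} \approx 1.5811$)
$a{\left(z \right)} = 17$
$a{\left(J \right)} 412 + 236 = 17 \cdot 412 + 236 = 7004 + 236 = 7240$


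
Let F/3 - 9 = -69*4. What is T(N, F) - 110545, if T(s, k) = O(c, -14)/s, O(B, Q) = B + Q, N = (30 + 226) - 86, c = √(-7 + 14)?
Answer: -9396332/85 + √7/170 ≈ -1.1055e+5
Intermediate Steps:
c = √7 ≈ 2.6458
N = 170 (N = 256 - 86 = 170)
F = -801 (F = 27 + 3*(-69*4) = 27 + 3*(-276) = 27 - 828 = -801)
T(s, k) = (-14 + √7)/s (T(s, k) = (√7 - 14)/s = (-14 + √7)/s)
T(N, F) - 110545 = (-14 + √7)/170 - 110545 = (-7/85 + √7/170) - 110545 = -9396332/85 + √7/170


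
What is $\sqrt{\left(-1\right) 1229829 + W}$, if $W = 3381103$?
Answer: $\sqrt{2151274} \approx 1466.7$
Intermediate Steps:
$\sqrt{\left(-1\right) 1229829 + W} = \sqrt{\left(-1\right) 1229829 + 3381103} = \sqrt{-1229829 + 3381103} = \sqrt{2151274}$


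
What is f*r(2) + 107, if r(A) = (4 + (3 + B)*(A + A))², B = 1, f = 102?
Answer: 40907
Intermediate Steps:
r(A) = (4 + 8*A)² (r(A) = (4 + (3 + 1)*(A + A))² = (4 + 4*(2*A))² = (4 + 8*A)²)
f*r(2) + 107 = 102*(16*(1 + 2*2)²) + 107 = 102*(16*(1 + 4)²) + 107 = 102*(16*5²) + 107 = 102*(16*25) + 107 = 102*400 + 107 = 40800 + 107 = 40907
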